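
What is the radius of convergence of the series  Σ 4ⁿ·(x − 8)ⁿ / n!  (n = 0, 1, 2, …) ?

R = ∞

By the ratio test, |a_{n+1}/a_n| = 4 · 1/(n+1) → 0.
The limit is 0, so the series converges for all x; R = ∞.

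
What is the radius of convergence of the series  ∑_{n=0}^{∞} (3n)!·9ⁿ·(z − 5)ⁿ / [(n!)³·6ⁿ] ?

The ratio of consecutive coefficients is (3n+1)·(3n+2)·(3n+3)/(n+1)³ · 9/6 → 81/2.
Convergence for |z − 5| · 81/2 < 1, i.e. |z − 5| < 2/81. So R = 2/81.

R = 2/81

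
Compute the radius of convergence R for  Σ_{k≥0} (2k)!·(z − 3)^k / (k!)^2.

R = 1/4

By the ratio test, |a_{k+1}/a_k| = (2k+1)·(2k+2)/(k+1)² → 4.
The series converges when 4 · |z − 3| < 1, giving R = 1/4.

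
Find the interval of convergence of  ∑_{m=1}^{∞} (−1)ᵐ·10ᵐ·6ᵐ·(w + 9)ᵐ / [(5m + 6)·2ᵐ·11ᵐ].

(-281/30, -259/30]

Apply the ratio test: |a_{m+1}| / |a_m| = [(5m + 6)/(5(m+1) + 6)] · 10·6/(2·11), which tends to 30/11 as m → ∞.
Convergence for |w + 9| · 30/11 < 1, i.e. |w + 9| < 11/30. So R = 11/30.
When w = -259/30, the terms alternate in sign and decrease monotonically to 0 in absolute value (size ~ c/m), so the alternating series test gives convergence.
At w = -281/30: comparison with the harmonic series Σ 1/m shows the series diverges.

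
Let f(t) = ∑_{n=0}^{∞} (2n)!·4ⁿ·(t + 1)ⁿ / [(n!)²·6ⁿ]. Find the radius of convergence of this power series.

Ratio test: |a_{n+1}/a_n| = (2n+1)·(2n+2)/(n+1)² · 4/6 → 8/3 as n → ∞.
Convergence for |t + 1| · 8/3 < 1, i.e. |t + 1| < 3/8. So R = 3/8.

R = 3/8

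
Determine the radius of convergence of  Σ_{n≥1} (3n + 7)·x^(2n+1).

R = 1

Apply the ratio test: |a_{n+1}| / |a_n| = (3(n+1) + 7)/(3n + 7), which tends to 1 as n → ∞.
Writing y = x², the series in y has radius 1, so |x| < √(1) = 1 and R = 1.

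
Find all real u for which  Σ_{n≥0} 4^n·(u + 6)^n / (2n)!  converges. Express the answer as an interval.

Ratio test: |a_{n+1}/a_n| = 4 · 1/[(2n+1)·(2n+2)] → 0 as n → ∞.
Since the limit is 0 < 1 for every u, the series converges on all of ℝ and R = ∞.

(−∞, ∞)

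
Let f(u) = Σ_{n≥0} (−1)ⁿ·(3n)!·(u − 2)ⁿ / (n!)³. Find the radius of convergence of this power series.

The ratio of consecutive coefficients is (3n+1)·(3n+2)·(3n+3)/(n+1)³ → 27.
Hence the series converges for |u − 2| < 1/(27) = 1/27, so the radius of convergence is 1/27.

R = 1/27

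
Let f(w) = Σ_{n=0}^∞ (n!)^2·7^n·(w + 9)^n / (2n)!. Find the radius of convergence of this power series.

R = 4/7

Ratio test: |a_{n+1}/a_n| = (n+1)²/[(2n+1)·(2n+2)] · 7 → 7/4 as n → ∞.
Convergence for |w + 9| · 7/4 < 1, i.e. |w + 9| < 4/7. So R = 4/7.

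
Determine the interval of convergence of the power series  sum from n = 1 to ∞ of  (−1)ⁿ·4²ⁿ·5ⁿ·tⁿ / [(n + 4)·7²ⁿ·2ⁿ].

(-49/40, 49/40]

Apply the ratio test: |a_{n+1}| / |a_n| = [(n + 4)/((n+1) + 4)] · 16·5/(49·2), which tends to 40/49 as n → ∞.
Thus R = 1/(40/49) = 49/40.
At t = 49/40: the terms alternate in sign and decrease monotonically to 0 in absolute value (size ~ c/n), so the alternating series test gives convergence.
At t = -49/40: the terms are asymptotic to a nonzero constant times 1/n, so the series diverges by limit comparison with Σ 1/n.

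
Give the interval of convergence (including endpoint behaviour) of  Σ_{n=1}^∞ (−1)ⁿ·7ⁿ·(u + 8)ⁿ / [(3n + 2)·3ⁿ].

(-59/7, -53/7]

Apply the ratio test: |a_{n+1}| / |a_n| = [(3n + 2)/(3(n+1) + 2)] · 7/3, which tends to 7/3 as n → ∞.
Convergence for |u + 8| · 7/3 < 1, i.e. |u + 8| < 3/7. So R = 3/7.
Endpoint u = -53/7: the terms alternate in sign and decrease monotonically to 0 in absolute value (size ~ c/n), so the alternating series test gives convergence.
At u = -59/7: comparison with the harmonic series Σ 1/n shows the series diverges.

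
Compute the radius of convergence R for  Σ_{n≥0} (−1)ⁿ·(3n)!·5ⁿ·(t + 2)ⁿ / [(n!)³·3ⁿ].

Apply the ratio test: |a_{n+1}| / |a_n| = (3n+1)·(3n+2)·(3n+3)/(n+1)³ · 5/3, which tends to 45 as n → ∞.
Convergence for |t + 2| · 45 < 1, i.e. |t + 2| < 1/45. So R = 1/45.

R = 1/45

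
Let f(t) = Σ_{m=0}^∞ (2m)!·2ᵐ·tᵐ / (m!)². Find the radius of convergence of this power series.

The ratio of consecutive coefficients is (2m+1)·(2m+2)/(m+1)² · 2 → 8.
Hence the series converges for |t| < 1/(8) = 1/8, so the radius of convergence is 1/8.

R = 1/8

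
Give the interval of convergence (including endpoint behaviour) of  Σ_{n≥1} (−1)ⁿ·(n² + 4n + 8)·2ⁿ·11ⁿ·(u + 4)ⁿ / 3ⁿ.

(-91/22, -85/22)

Ratio test: |a_{n+1}/a_n| = [((n+1)² + 4(n+1) + 8)/(n² + 4n + 8)] · 2·11/3 → 22/3 as n → ∞.
The series converges when 22/3 · |u + 4| < 1, giving R = 3/22.
When u = -85/22, the terms have absolute value of order n², which does not tend to 0, so the series diverges by the divergence test.
Endpoint u = -91/22: the terms have absolute value of order n², which does not tend to 0, so the series diverges by the divergence test.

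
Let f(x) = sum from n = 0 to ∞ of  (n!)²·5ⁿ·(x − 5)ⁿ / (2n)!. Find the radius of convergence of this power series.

R = 4/5

Apply the ratio test: |a_{n+1}| / |a_n| = (n+1)²/[(2n+1)·(2n+2)] · 5, which tends to 5/4 as n → ∞.
Thus R = 1/(5/4) = 4/5.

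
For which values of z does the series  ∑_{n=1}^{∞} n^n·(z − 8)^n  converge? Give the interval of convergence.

Root test: |a_n|^(1/n) = n → ∞.
Since the n-th root of |a_n| is unbounded, the series converges only at z = 8; R = 0.

{8}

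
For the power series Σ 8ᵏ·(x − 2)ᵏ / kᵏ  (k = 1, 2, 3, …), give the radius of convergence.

Root test: |a_k|^(1/k) = 8/k → 0.
Since the k-th root of |a_k| tends to 0, the series converges for all real x; R = ∞.

R = ∞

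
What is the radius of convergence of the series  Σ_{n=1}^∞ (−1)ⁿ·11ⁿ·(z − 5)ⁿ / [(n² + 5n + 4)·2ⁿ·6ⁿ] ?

R = 12/11

The ratio of consecutive coefficients is [(n² + 5n + 4)/((n+1)² + 5(n+1) + 4)] · 11/(2·6) → 11/12.
Thus R = 1/(11/12) = 12/11.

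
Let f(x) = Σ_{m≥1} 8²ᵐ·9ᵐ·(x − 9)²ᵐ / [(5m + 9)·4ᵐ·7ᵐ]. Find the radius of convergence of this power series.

The ratio of consecutive coefficients is [(5m + 9)/(5(m+1) + 9)] · 64·9/(4·7) → 144/7.
Since the exponent of (x − 9) increases by 2 each term, convergence requires |x − 9|² < 7/144, hence R = √7/12.

R = √7/12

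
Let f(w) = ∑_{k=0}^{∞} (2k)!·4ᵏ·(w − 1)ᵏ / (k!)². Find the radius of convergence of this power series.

By the ratio test, |a_{k+1}/a_k| = (2k+1)·(2k+2)/(k+1)² · 4 → 16.
Hence the series converges for |w − 1| < 1/(16) = 1/16, so the radius of convergence is 1/16.

R = 1/16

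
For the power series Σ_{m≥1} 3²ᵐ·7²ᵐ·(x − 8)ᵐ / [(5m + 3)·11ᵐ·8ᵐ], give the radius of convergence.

R = 88/441

Ratio test: |a_{m+1}/a_m| = [(5m + 3)/(5(m+1) + 3)] · 9·49/(11·8) → 441/88 as m → ∞.
Convergence for |x − 8| · 441/88 < 1, i.e. |x − 8| < 88/441. So R = 88/441.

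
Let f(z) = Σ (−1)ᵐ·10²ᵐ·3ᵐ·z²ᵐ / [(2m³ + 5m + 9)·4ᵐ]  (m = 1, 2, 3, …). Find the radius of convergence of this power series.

The ratio of consecutive coefficients is [(2m³ + 5m + 9)/(2(m+1)³ + 5(m+1) + 9)] · 100·3/4 → 75.
Writing y = z², the series in y has radius 1/75, so |z| < √(1/75) and R = √3/15.

R = √3/15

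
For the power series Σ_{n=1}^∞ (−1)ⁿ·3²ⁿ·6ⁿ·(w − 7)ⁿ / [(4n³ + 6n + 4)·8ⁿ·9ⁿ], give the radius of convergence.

The ratio of consecutive coefficients is [(4n³ + 6n + 4)/(4(n+1)³ + 6(n+1) + 4)] · 9·6/(8·9) → 3/4.
Thus R = 1/(3/4) = 4/3.

R = 4/3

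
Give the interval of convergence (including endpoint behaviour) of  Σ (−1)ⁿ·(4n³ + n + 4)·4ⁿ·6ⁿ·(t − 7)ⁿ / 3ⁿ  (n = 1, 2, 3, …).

By the ratio test, |a_{n+1}/a_n| = [(4(n+1)³ + (n+1) + 4)/(4n³ + n + 4)] · 4·6/3 → 8.
Thus R = 1/(8) = 1/8.
Endpoint t = 57/8: the terms have absolute value of order n³, which does not tend to 0, so the series diverges by the divergence test.
Check t = 55/8: the n-th term does not approach 0; divergence by the term test.

(55/8, 57/8)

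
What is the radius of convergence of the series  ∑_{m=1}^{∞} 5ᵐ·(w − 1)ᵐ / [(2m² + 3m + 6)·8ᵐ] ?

By the ratio test, |a_{m+1}/a_m| = [(2m² + 3m + 6)/(2(m+1)² + 3(m+1) + 6)] · 5/8 → 5/8.
The series converges when 5/8 · |w − 1| < 1, giving R = 8/5.

R = 8/5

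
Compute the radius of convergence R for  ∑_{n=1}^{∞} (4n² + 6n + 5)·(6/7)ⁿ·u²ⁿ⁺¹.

R = √42/6

The ratio of consecutive coefficients is [(4(n+1)² + 6(n+1) + 5)/(4n² + 6n + 5)] · 6/7 → 6/7.
Successive powers of u differ by 2, so the series converges when |u|² · 6/7 < 1, i.e. |u| < √(7/6). So R = √42/6.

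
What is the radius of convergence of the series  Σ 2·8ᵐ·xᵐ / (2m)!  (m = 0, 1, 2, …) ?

By the ratio test, |a_{m+1}/a_m| = 2/2 · 8 · 1/[(2m+1)·(2m+2)] → 0.
Since the limit is 0 < 1 for every x, the series converges on all of ℝ and R = ∞.

R = ∞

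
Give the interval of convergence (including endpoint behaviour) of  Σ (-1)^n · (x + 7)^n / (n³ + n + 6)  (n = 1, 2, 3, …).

[-8, -6]

Apply the ratio test: |a_{n+1}| / |a_n| = (n³ + n + 6)/((n+1)³ + (n+1) + 6), which tends to 1 as n → ∞.
So the series converges when |x + 7| < 1 and diverges when |x + 7| > 1; R = 1.
Endpoint x = -6: the series is dominated by a constant times Σ 1/n³, which converges (p = 3 > 1).
Check x = -8: the terms are on the order of 1/n³, so the series converges absolutely by comparison with the p-series (p = 3 > 1).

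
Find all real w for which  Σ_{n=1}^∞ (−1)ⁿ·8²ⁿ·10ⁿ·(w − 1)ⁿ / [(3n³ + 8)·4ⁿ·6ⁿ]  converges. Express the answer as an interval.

[77/80, 83/80]

By the ratio test, |a_{n+1}/a_n| = [(3n³ + 8)/(3(n+1)³ + 8)] · 64·10/(4·6) → 80/3.
The series converges when 80/3 · |w − 1| < 1, giving R = 3/80.
Check w = 83/80: the terms are on the order of 1/n³, so the series converges absolutely by comparison with the p-series (p = 3 > 1).
When w = 77/80, absolute convergence follows by limit comparison with Σ 1/n³.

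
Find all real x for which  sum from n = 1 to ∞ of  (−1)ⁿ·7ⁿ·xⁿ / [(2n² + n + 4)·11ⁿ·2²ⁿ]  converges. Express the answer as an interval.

By the ratio test, |a_{n+1}/a_n| = [(2n² + n + 4)/(2(n+1)² + (n+1) + 4)] · 7/(11·4) → 7/44.
Thus R = 1/(7/44) = 44/7.
Endpoint x = 44/7: absolute convergence follows by limit comparison with Σ 1/n².
Check x = -44/7: absolute convergence follows by limit comparison with Σ 1/n².

[-44/7, 44/7]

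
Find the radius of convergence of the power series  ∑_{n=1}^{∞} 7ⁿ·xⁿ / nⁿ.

Applying the root test, |a_n|^(1/n) = 7/n → 0.
Since the n-th root of |a_n| tends to 0, the series converges for all real x; R = ∞.

R = ∞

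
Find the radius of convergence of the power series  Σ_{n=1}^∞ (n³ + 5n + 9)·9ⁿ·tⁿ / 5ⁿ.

R = 5/9

The ratio of consecutive coefficients is [((n+1)³ + 5(n+1) + 9)/(n³ + 5n + 9)] · 9/5 → 9/5.
Convergence for |t| · 9/5 < 1, i.e. |t| < 5/9. So R = 5/9.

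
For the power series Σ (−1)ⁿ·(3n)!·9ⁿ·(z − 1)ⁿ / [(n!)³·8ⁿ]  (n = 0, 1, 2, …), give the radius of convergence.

By the ratio test, |a_{n+1}/a_n| = (3n+1)·(3n+2)·(3n+3)/(n+1)³ · 9/8 → 243/8.
Hence the series converges for |z − 1| < 1/(243/8) = 8/243, so the radius of convergence is 8/243.

R = 8/243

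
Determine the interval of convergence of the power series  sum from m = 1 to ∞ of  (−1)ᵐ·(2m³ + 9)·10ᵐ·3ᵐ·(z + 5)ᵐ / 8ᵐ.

By the ratio test, |a_{m+1}/a_m| = [(2(m+1)³ + 9)/(2m³ + 9)] · 10·3/8 → 15/4.
The series converges when 15/4 · |z + 5| < 1, giving R = 4/15.
At z = -71/15: the terms do not tend to 0, so the series diverges.
Check z = -79/15: the terms do not tend to 0, so the series diverges.

(-79/15, -71/15)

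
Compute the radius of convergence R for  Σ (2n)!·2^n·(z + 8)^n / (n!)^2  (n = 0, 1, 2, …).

R = 1/8

Apply the ratio test: |a_{n+1}| / |a_n| = (2n+1)·(2n+2)/(n+1)² · 2, which tends to 8 as n → ∞.
Hence the series converges for |z + 8| < 1/(8) = 1/8, so the radius of convergence is 1/8.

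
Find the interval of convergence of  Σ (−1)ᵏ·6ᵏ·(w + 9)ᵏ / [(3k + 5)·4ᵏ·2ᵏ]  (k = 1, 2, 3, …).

(-31/3, -23/3]

Ratio test: |a_{k+1}/a_k| = [(3k + 5)/(3(k+1) + 5)] · 6/(4·2) → 3/4 as k → ∞.
The series converges when 3/4 · |w + 9| < 1, giving R = 4/3.
At w = -23/3: convergence follows from the alternating series test (terms decrease monotonically to 0).
Endpoint w = -31/3: the terms behave like c/k; limit comparison with the harmonic series gives divergence.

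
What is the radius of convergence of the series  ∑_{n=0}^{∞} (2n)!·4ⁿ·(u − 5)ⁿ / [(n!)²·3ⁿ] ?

R = 3/16

The ratio of consecutive coefficients is (2n+1)·(2n+2)/(n+1)² · 4/3 → 16/3.
Hence the series converges for |u − 5| < 1/(16/3) = 3/16, so the radius of convergence is 3/16.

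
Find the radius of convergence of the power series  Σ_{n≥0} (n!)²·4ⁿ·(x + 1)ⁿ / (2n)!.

R = 1

By the ratio test, |a_{n+1}/a_n| = (n+1)²/[(2n+1)·(2n+2)] · 4 → 1.
Convergence for |x + 1| < 1, so R = 1.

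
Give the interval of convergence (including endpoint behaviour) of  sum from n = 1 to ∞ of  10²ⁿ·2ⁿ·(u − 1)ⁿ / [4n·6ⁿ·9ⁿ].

[73/100, 127/100)

By the ratio test, |a_{n+1}/a_n| = [4n/4(n+1)] · 100·2/(6·9) → 100/27.
The series converges when 100/27 · |u − 1| < 1, giving R = 27/100.
Check u = 127/100: the terms behave like c/n; limit comparison with the harmonic series gives divergence.
Endpoint u = 73/100: the terms alternate in sign and decrease monotonically to 0 in absolute value (size ~ c/n), so the alternating series test gives convergence.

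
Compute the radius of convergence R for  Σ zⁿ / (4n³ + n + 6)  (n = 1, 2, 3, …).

Ratio test: |a_{n+1}/a_n| = (4n³ + n + 6)/(4(n+1)³ + (n+1) + 6) → 1 as n → ∞.
Convergence for |z| < 1, so R = 1.

R = 1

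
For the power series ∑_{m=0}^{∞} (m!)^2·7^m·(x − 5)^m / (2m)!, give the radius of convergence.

R = 4/7

The ratio of consecutive coefficients is (m+1)²/[(2m+1)·(2m+2)] · 7 → 7/4.
Convergence for |x − 5| · 7/4 < 1, i.e. |x − 5| < 4/7. So R = 4/7.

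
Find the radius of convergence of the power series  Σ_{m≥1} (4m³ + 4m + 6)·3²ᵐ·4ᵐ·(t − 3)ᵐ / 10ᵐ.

By the ratio test, |a_{m+1}/a_m| = [(4(m+1)³ + 4(m+1) + 6)/(4m³ + 4m + 6)] · 9·4/10 → 18/5.
The series converges when 18/5 · |t − 3| < 1, giving R = 5/18.

R = 5/18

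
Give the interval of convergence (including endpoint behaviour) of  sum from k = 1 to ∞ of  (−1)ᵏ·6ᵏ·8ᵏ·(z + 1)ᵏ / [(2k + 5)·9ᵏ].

By the ratio test, |a_{k+1}/a_k| = [(2k + 5)/(2(k+1) + 5)] · 6·8/9 → 16/3.
Hence the series converges for |z + 1| < 1/(16/3) = 3/16, so the radius of convergence is 3/16.
When z = -13/16, convergence follows from the alternating series test (terms decrease monotonically to 0).
Check z = -19/16: the terms are asymptotic to a nonzero constant times 1/k, so the series diverges by limit comparison with Σ 1/k.

(-19/16, -13/16]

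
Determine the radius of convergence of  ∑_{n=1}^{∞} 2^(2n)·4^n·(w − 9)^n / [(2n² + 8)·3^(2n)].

R = 9/16

Ratio test: |a_{n+1}/a_n| = [(2n² + 8)/(2(n+1)² + 8)] · 4·4/9 → 16/9 as n → ∞.
Thus R = 1/(16/9) = 9/16.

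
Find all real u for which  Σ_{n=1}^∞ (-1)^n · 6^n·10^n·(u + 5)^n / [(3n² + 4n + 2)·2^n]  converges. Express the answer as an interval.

Apply the ratio test: |a_{n+1}| / |a_n| = [(3n² + 4n + 2)/(3(n+1)² + 4(n+1) + 2)] · 6·10/2, which tends to 30 as n → ∞.
Hence the series converges for |u + 5| < 1/(30) = 1/30, so the radius of convergence is 1/30.
Endpoint u = -149/30: absolute convergence follows by limit comparison with Σ 1/n².
At u = -151/30: the series is dominated by a constant times Σ 1/n², which converges (p = 2 > 1).

[-151/30, -149/30]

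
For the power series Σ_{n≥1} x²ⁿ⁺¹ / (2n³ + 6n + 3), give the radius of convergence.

The ratio of consecutive coefficients is (2n³ + 6n + 3)/(2(n+1)³ + 6(n+1) + 3) → 1.
Successive powers of x differ by 2, so the series converges when |x|² · 1 < 1, i.e. |x| < √(1) = 1. So R = 1.

R = 1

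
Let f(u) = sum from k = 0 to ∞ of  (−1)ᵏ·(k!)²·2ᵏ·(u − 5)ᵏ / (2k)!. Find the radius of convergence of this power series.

R = 2

Ratio test: |a_{k+1}/a_k| = (k+1)²/[(2k+1)·(2k+2)] · 2 → 1/2 as k → ∞.
Convergence for |u − 5| · 1/2 < 1, i.e. |u − 5| < 2. So R = 2.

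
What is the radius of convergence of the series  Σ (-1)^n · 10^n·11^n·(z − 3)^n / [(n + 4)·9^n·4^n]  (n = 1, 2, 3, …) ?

Ratio test: |a_{n+1}/a_n| = [(n + 4)/((n+1) + 4)] · 10·11/(9·4) → 55/18 as n → ∞.
Hence the series converges for |z − 3| < 1/(55/18) = 18/55, so the radius of convergence is 18/55.

R = 18/55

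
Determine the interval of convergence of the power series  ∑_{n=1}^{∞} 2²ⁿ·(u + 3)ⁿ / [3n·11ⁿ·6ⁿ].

[-39/2, 27/2)

By the ratio test, |a_{n+1}/a_n| = [3n/3(n+1)] · 4/(11·6) → 2/33.
Hence the series converges for |u + 3| < 1/(2/33) = 33/2, so the radius of convergence is 33/2.
Check u = 27/2: comparison with the harmonic series Σ 1/n shows the series diverges.
At u = -39/2: an alternating series whose terms decrease to 0 in absolute value, so it converges by the Leibniz criterion.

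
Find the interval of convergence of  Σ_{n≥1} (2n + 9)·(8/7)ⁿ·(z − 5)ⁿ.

Ratio test: |a_{n+1}/a_n| = [(2(n+1) + 9)/(2n + 9)] · 8/7 → 8/7 as n → ∞.
Thus R = 1/(8/7) = 7/8.
When z = 47/8, the terms have absolute value of order n, which does not tend to 0, so the series diverges by the divergence test.
Check z = 33/8: the n-th term does not approach 0; divergence by the term test.

(33/8, 47/8)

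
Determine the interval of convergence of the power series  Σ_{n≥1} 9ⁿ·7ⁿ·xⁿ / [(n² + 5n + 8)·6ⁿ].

Ratio test: |a_{n+1}/a_n| = [(n² + 5n + 8)/((n+1)² + 5(n+1) + 8)] · 9·7/6 → 21/2 as n → ∞.
Hence the series converges for |x| < 1/(21/2) = 2/21, so the radius of convergence is 2/21.
When x = 2/21, absolute convergence follows by limit comparison with Σ 1/n².
Check x = -2/21: the series is dominated by a constant times Σ 1/n², which converges (p = 2 > 1).

[-2/21, 2/21]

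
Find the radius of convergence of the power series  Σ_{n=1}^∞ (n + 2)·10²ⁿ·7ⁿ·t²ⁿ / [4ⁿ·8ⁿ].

R = 2√14/35

By the ratio test, |a_{n+1}/a_n| = [((n+1) + 2)/(n + 2)] · 100·7/(4·8) → 175/8.
Writing y = t², the series in y has radius 8/175, so |t| < √(8/175) and R = 2√14/35.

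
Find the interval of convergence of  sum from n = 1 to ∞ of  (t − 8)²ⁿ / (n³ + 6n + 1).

Ratio test: |a_{n+1}/a_n| = (n³ + 6n + 1)/((n+1)³ + 6(n+1) + 1) → 1 as n → ∞.
Successive powers of (t − 8) differ by 2, so the series converges when |t − 8|² · 1 < 1, i.e. |t − 8| < √(1) = 1. So R = 1.
When t = 9, the terms are on the order of 1/n³, so the series converges absolutely by comparison with the p-series (p = 3 > 1).
At t = 7: the terms are on the order of 1/n³, so the series converges absolutely by comparison with the p-series (p = 3 > 1).

[7, 9]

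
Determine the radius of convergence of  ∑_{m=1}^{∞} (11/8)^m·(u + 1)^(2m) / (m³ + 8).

Apply the ratio test: |a_{m+1}| / |a_m| = [(m³ + 8)/((m+1)³ + 8)] · 11/8, which tends to 11/8 as m → ∞.
Successive powers of (u + 1) differ by 2, so the series converges when |u + 1|² · 11/8 < 1, i.e. |u + 1| < √(8/11). So R = 2√22/11.

R = 2√22/11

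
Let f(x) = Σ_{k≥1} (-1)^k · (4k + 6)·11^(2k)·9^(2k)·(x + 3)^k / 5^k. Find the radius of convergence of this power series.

Apply the ratio test: |a_{k+1}| / |a_k| = [(4(k+1) + 6)/(4k + 6)] · 121·81/5, which tends to 9801/5 as k → ∞.
Convergence for |x + 3| · 9801/5 < 1, i.e. |x + 3| < 5/9801. So R = 5/9801.

R = 5/9801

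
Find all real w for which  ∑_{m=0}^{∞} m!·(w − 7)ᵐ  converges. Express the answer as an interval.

By the ratio test, |a_{m+1}/a_m| = (m+1) → ∞.
The terms grow without bound for any (w − 7) ≠ 0, so R = 0 (convergence only at w = 7).

{7}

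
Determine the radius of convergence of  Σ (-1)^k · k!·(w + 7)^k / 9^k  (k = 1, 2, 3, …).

R = 0

Apply the ratio test: |a_{k+1}| / |a_k| = (k+1) · 1/9, which tends to ∞ as k → ∞.
The terms grow without bound for any (w + 7) ≠ 0, so R = 0 (convergence only at w = -7).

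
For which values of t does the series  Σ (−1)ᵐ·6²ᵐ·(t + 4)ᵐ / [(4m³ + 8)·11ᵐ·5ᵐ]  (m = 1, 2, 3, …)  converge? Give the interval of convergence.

Ratio test: |a_{m+1}/a_m| = [(4m³ + 8)/(4(m+1)³ + 8)] · 36/(11·5) → 36/55 as m → ∞.
Thus R = 1/(36/55) = 55/36.
Endpoint t = -89/36: the terms are on the order of 1/m³, so the series converges absolutely by comparison with the p-series (p = 3 > 1).
At t = -199/36: the terms are on the order of 1/m³, so the series converges absolutely by comparison with the p-series (p = 3 > 1).

[-199/36, -89/36]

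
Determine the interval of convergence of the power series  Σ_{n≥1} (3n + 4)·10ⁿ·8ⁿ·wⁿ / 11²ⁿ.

(-121/80, 121/80)

By the ratio test, |a_{n+1}/a_n| = [(3(n+1) + 4)/(3n + 4)] · 10·8/121 → 80/121.
Convergence for |w| · 80/121 < 1, i.e. |w| < 121/80. So R = 121/80.
When w = 121/80, the terms have absolute value of order n, which does not tend to 0, so the series diverges by the divergence test.
When w = -121/80, the n-th term does not approach 0; divergence by the term test.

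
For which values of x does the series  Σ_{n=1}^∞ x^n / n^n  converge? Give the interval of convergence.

Root test: |a_n|^(1/n) = 1/n → 0.
Since the n-th root of |a_n| tends to 0, the series converges for all real x; R = ∞.

(−∞, ∞)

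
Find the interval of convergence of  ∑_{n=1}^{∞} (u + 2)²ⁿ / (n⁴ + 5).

Ratio test: |a_{n+1}/a_n| = (n⁴ + 5)/((n+1)⁴ + 5) → 1 as n → ∞.
Successive powers of (u + 2) differ by 2, so the series converges when |u + 2|² · 1 < 1, i.e. |u + 2| < √(1) = 1. So R = 1.
Check u = -1: the series is dominated by a constant times Σ 1/n⁴, which converges (p = 4 > 1).
Check u = -3: the terms are on the order of 1/n⁴, so the series converges absolutely by comparison with the p-series (p = 4 > 1).

[-3, -1]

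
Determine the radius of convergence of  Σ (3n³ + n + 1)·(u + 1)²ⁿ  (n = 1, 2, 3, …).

Apply the ratio test: |a_{n+1}| / |a_n| = (3(n+1)³ + (n+1) + 1)/(3n³ + n + 1), which tends to 1 as n → ∞.
Successive powers of (u + 1) differ by 2, so the series converges when |u + 1|² · 1 < 1, i.e. |u + 1| < √(1) = 1. So R = 1.

R = 1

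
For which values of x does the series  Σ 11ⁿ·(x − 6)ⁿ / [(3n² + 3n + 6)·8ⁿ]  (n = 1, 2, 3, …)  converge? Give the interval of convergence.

[58/11, 74/11]

Apply the ratio test: |a_{n+1}| / |a_n| = [(3n² + 3n + 6)/(3(n+1)² + 3(n+1) + 6)] · 11/8, which tends to 11/8 as n → ∞.
Hence the series converges for |x − 6| < 1/(11/8) = 8/11, so the radius of convergence is 8/11.
Endpoint x = 74/11: the terms are on the order of 1/n², so the series converges absolutely by comparison with the p-series (p = 2 > 1).
At x = 58/11: absolute convergence follows by limit comparison with Σ 1/n².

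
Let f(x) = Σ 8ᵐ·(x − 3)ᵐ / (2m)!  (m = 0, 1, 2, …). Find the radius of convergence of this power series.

By the ratio test, |a_{m+1}/a_m| = 8 · 1/[(2m+1)·(2m+2)] → 0.
Since the limit is 0 < 1 for every x, the series converges on all of ℝ and R = ∞.

R = ∞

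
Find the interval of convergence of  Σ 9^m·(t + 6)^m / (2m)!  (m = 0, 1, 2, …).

(−∞, ∞)

By the ratio test, |a_{m+1}/a_m| = 9 · 1/[(2m+1)·(2m+2)] → 0.
The ratio tends to 0 regardless of t, hence R = ∞.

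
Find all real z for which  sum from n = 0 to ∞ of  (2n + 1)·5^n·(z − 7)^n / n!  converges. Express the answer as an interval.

(−∞, ∞)

Apply the ratio test: |a_{n+1}| / |a_n| = (2(n+1) + 1)/(2n + 1) · 5 · 1/(n+1), which tends to 0 as n → ∞.
The limit is 0, so the series converges for all z; R = ∞.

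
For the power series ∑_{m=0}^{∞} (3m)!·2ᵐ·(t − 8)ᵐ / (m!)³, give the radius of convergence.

By the ratio test, |a_{m+1}/a_m| = (3m+1)·(3m+2)·(3m+3)/(m+1)³ · 2 → 54.
The series converges when 54 · |t − 8| < 1, giving R = 1/54.

R = 1/54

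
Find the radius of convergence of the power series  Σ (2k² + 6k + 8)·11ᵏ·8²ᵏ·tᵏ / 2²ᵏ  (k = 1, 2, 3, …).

Apply the ratio test: |a_{k+1}| / |a_k| = [(2(k+1)² + 6(k+1) + 8)/(2k² + 6k + 8)] · 11·64/4, which tends to 176 as k → ∞.
Thus R = 1/(176) = 1/176.

R = 1/176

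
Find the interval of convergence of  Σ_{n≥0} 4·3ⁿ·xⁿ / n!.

(−∞, ∞)

By the ratio test, |a_{n+1}/a_n| = 4/4 · 3 · 1/(n+1) → 0.
The limit is 0, so the series converges for all x; R = ∞.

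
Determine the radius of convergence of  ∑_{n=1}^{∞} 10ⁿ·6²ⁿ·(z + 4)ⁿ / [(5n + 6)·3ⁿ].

R = 1/120

The ratio of consecutive coefficients is [(5n + 6)/(5(n+1) + 6)] · 10·36/3 → 120.
The series converges when 120 · |z + 4| < 1, giving R = 1/120.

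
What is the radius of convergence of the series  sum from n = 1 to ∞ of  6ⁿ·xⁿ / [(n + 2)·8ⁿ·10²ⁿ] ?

R = 400/3

Ratio test: |a_{n+1}/a_n| = [(n + 2)/((n+1) + 2)] · 6/(8·100) → 3/400 as n → ∞.
Hence the series converges for |x| < 1/(3/400) = 400/3, so the radius of convergence is 400/3.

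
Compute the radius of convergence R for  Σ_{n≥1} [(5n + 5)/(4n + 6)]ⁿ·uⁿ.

Root test: |a_n|^(1/n) = (5n + 5)/(4n + 6) → 5/4.
Thus R = 1/(5/4) = 4/5.

R = 4/5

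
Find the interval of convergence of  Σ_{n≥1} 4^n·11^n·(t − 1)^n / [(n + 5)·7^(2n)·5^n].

Apply the ratio test: |a_{n+1}| / |a_n| = [(n + 5)/((n+1) + 5)] · 4·11/(49·5), which tends to 44/245 as n → ∞.
Convergence for |t − 1| · 44/245 < 1, i.e. |t − 1| < 245/44. So R = 245/44.
Endpoint t = 289/44: comparison with the harmonic series Σ 1/n shows the series diverges.
At t = -201/44: convergence follows from the alternating series test (terms decrease monotonically to 0).

[-201/44, 289/44)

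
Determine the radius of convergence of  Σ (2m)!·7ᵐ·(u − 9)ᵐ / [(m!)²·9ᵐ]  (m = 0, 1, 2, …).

R = 9/28

Ratio test: |a_{m+1}/a_m| = (2m+1)·(2m+2)/(m+1)² · 7/9 → 28/9 as m → ∞.
The series converges when 28/9 · |u − 9| < 1, giving R = 9/28.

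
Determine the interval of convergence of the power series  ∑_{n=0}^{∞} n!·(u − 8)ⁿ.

{8}

Apply the ratio test: |a_{n+1}| / |a_n| = (n+1), which tends to ∞ as n → ∞.
The terms grow without bound for any (u − 8) ≠ 0, so R = 0 (convergence only at u = 8).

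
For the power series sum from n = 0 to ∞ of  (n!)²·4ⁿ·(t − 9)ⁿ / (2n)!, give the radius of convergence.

By the ratio test, |a_{n+1}/a_n| = (n+1)²/[(2n+1)·(2n+2)] · 4 → 1.
Convergence for |t − 9| < 1, so R = 1.

R = 1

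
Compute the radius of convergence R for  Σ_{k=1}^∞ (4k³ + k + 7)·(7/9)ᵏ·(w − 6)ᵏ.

R = 9/7

The ratio of consecutive coefficients is [(4(k+1)³ + (k+1) + 7)/(4k³ + k + 7)] · 7/9 → 7/9.
Convergence for |w − 6| · 7/9 < 1, i.e. |w − 6| < 9/7. So R = 9/7.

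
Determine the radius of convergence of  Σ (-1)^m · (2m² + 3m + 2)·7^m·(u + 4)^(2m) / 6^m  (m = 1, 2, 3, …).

R = √42/7

Ratio test: |a_{m+1}/a_m| = [(2(m+1)² + 3(m+1) + 2)/(2m² + 3m + 2)] · 7/6 → 7/6 as m → ∞.
Since the exponent of (u + 4) increases by 2 each term, convergence requires |u + 4|² < 6/7, hence R = √42/7.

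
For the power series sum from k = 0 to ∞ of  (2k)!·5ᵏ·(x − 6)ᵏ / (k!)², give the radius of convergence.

R = 1/20

The ratio of consecutive coefficients is (2k+1)·(2k+2)/(k+1)² · 5 → 20.
Convergence for |x − 6| · 20 < 1, i.e. |x − 6| < 1/20. So R = 1/20.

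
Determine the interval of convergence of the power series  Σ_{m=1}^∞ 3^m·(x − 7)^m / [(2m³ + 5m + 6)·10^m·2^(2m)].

By the ratio test, |a_{m+1}/a_m| = [(2m³ + 5m + 6)/(2(m+1)³ + 5(m+1) + 6)] · 3/(10·4) → 3/40.
Convergence for |x − 7| · 3/40 < 1, i.e. |x − 7| < 40/3. So R = 40/3.
When x = 61/3, the terms are on the order of 1/m³, so the series converges absolutely by comparison with the p-series (p = 3 > 1).
When x = -19/3, the terms are on the order of 1/m³, so the series converges absolutely by comparison with the p-series (p = 3 > 1).

[-19/3, 61/3]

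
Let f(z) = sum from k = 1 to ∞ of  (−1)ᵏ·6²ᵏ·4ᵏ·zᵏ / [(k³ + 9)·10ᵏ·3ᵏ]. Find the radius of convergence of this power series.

Ratio test: |a_{k+1}/a_k| = [(k³ + 9)/((k+1)³ + 9)] · 36·4/(10·3) → 24/5 as k → ∞.
Thus R = 1/(24/5) = 5/24.

R = 5/24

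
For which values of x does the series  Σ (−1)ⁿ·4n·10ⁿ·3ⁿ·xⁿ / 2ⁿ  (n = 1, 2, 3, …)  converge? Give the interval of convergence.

Apply the ratio test: |a_{n+1}| / |a_n| = [4(n+1)/4n] · 10·3/2, which tends to 15 as n → ∞.
The series converges when 15 · |x| < 1, giving R = 1/15.
Check x = 1/15: the terms do not tend to 0, so the series diverges.
At x = -1/15: the terms do not tend to 0, so the series diverges.

(-1/15, 1/15)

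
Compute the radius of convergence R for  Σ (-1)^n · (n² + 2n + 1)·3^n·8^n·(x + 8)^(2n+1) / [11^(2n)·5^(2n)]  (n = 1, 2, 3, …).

The ratio of consecutive coefficients is [((n+1)² + 2(n+1) + 1)/(n² + 2n + 1)] · 3·8/(121·25) → 24/3025.
Since the exponent of (x + 8) increases by 2 each term, convergence requires |x + 8|² < 3025/24, hence R = 55√6/12.

R = 55√6/12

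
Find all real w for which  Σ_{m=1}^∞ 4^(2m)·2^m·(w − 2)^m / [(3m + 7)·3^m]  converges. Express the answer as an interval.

[61/32, 67/32)

The ratio of consecutive coefficients is [(3m + 7)/(3(m+1) + 7)] · 16·2/3 → 32/3.
The series converges when 32/3 · |w − 2| < 1, giving R = 3/32.
Endpoint w = 67/32: the terms behave like c/m; limit comparison with the harmonic series gives divergence.
Check w = 61/32: convergence follows from the alternating series test (terms decrease monotonically to 0).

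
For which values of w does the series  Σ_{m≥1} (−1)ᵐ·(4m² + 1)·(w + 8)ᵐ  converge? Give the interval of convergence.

(-9, -7)

By the ratio test, |a_{m+1}/a_m| = (4(m+1)² + 1)/(4m² + 1) → 1.
Convergence for |w + 8| < 1, so R = 1.
Check w = -7: the m-th term does not approach 0; divergence by the term test.
Endpoint w = -9: the terms have absolute value of order m², which does not tend to 0, so the series diverges by the divergence test.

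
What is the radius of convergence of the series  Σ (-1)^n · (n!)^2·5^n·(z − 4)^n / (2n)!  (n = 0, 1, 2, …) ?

The ratio of consecutive coefficients is (n+1)²/[(2n+1)·(2n+2)] · 5 → 5/4.
The series converges when 5/4 · |z − 4| < 1, giving R = 4/5.

R = 4/5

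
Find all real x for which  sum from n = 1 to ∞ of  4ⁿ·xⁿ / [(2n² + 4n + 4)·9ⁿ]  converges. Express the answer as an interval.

[-9/4, 9/4]

The ratio of consecutive coefficients is [(2n² + 4n + 4)/(2(n+1)² + 4(n+1) + 4)] · 4/9 → 4/9.
Convergence for |x| · 4/9 < 1, i.e. |x| < 9/4. So R = 9/4.
Check x = 9/4: the terms are on the order of 1/n², so the series converges absolutely by comparison with the p-series (p = 2 > 1).
Check x = -9/4: the terms are on the order of 1/n², so the series converges absolutely by comparison with the p-series (p = 2 > 1).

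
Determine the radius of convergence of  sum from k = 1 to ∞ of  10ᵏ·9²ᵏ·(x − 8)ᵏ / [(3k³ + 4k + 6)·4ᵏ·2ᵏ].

By the ratio test, |a_{k+1}/a_k| = [(3k³ + 4k + 6)/(3(k+1)³ + 4(k+1) + 6)] · 10·81/(4·2) → 405/4.
Hence the series converges for |x − 8| < 1/(405/4) = 4/405, so the radius of convergence is 4/405.

R = 4/405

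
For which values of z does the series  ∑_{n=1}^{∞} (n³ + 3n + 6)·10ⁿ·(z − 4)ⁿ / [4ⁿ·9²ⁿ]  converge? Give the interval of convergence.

The ratio of consecutive coefficients is [((n+1)³ + 3(n+1) + 6)/(n³ + 3n + 6)] · 10/(4·81) → 5/162.
Convergence for |z − 4| · 5/162 < 1, i.e. |z − 4| < 162/5. So R = 162/5.
When z = 182/5, the n-th term does not approach 0; divergence by the term test.
At z = -142/5: the terms have absolute value of order n³, which does not tend to 0, so the series diverges by the divergence test.

(-142/5, 182/5)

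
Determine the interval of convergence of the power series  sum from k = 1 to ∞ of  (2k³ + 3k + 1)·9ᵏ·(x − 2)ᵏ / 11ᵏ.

(7/9, 29/9)

Ratio test: |a_{k+1}/a_k| = [(2(k+1)³ + 3(k+1) + 1)/(2k³ + 3k + 1)] · 9/11 → 9/11 as k → ∞.
Thus R = 1/(9/11) = 11/9.
Check x = 29/9: the terms do not tend to 0, so the series diverges.
Endpoint x = 7/9: the k-th term does not approach 0; divergence by the term test.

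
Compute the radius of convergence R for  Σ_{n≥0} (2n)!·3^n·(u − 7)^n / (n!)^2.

The ratio of consecutive coefficients is (2n+1)·(2n+2)/(n+1)² · 3 → 12.
Convergence for |u − 7| · 12 < 1, i.e. |u − 7| < 1/12. So R = 1/12.

R = 1/12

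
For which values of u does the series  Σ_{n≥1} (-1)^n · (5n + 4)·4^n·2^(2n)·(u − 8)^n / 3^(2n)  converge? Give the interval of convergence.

(119/16, 137/16)

Ratio test: |a_{n+1}/a_n| = [(5(n+1) + 4)/(5n + 4)] · 4·4/9 → 16/9 as n → ∞.
Thus R = 1/(16/9) = 9/16.
Endpoint u = 137/16: the terms have absolute value of order n, which does not tend to 0, so the series diverges by the divergence test.
Check u = 119/16: the n-th term does not approach 0; divergence by the term test.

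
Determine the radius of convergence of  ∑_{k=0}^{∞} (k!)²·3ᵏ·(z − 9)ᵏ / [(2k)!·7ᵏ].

By the ratio test, |a_{k+1}/a_k| = (k+1)²/[(2k+1)·(2k+2)] · 3/7 → 3/28.
Thus R = 1/(3/28) = 28/3.

R = 28/3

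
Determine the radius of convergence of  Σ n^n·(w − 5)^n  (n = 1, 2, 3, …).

R = 0

By the Cauchy root test, |a_n|^(1/n) = n → ∞.
Since the n-th root of |a_n| is unbounded, the series converges only at w = 5; R = 0.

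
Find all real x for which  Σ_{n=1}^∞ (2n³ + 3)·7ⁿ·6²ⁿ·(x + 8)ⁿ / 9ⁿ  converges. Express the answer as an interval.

(-225/28, -223/28)

Ratio test: |a_{n+1}/a_n| = [(2(n+1)³ + 3)/(2n³ + 3)] · 7·36/9 → 28 as n → ∞.
Hence the series converges for |x + 8| < 1/(28) = 1/28, so the radius of convergence is 1/28.
At x = -223/28: the n-th term does not approach 0; divergence by the term test.
Check x = -225/28: the n-th term does not approach 0; divergence by the term test.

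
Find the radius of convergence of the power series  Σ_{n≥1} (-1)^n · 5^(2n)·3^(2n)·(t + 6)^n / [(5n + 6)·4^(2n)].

Apply the ratio test: |a_{n+1}| / |a_n| = [(5n + 6)/(5(n+1) + 6)] · 25·9/16, which tends to 225/16 as n → ∞.
Hence the series converges for |t + 6| < 1/(225/16) = 16/225, so the radius of convergence is 16/225.

R = 16/225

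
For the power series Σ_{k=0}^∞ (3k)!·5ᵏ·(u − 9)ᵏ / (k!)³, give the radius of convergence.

By the ratio test, |a_{k+1}/a_k| = (3k+1)·(3k+2)·(3k+3)/(k+1)³ · 5 → 135.
Thus R = 1/(135) = 1/135.

R = 1/135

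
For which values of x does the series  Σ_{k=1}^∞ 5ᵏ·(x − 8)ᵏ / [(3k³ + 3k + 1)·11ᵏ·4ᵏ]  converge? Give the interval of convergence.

[-4/5, 84/5]

The ratio of consecutive coefficients is [(3k³ + 3k + 1)/(3(k+1)³ + 3(k+1) + 1)] · 5/(11·4) → 5/44.
Thus R = 1/(5/44) = 44/5.
When x = 84/5, the series is dominated by a constant times Σ 1/k³, which converges (p = 3 > 1).
Check x = -4/5: the series is dominated by a constant times Σ 1/k³, which converges (p = 3 > 1).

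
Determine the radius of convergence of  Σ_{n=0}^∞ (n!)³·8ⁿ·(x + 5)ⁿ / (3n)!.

Ratio test: |a_{n+1}/a_n| = (n+1)³/[(3n+1)·(3n+2)·(3n+3)] · 8 → 8/27 as n → ∞.
Convergence for |x + 5| · 8/27 < 1, i.e. |x + 5| < 27/8. So R = 27/8.

R = 27/8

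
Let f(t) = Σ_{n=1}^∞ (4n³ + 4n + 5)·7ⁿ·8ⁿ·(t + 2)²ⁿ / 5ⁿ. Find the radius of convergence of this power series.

R = √70/28

The ratio of consecutive coefficients is [(4(n+1)³ + 4(n+1) + 5)/(4n³ + 4n + 5)] · 7·8/5 → 56/5.
Successive powers of (t + 2) differ by 2, so the series converges when |t + 2|² · 56/5 < 1, i.e. |t + 2| < √(5/56). So R = √70/28.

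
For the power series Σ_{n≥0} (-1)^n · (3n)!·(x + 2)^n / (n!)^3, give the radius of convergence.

R = 1/27

Ratio test: |a_{n+1}/a_n| = (3n+1)·(3n+2)·(3n+3)/(n+1)³ → 27 as n → ∞.
Thus R = 1/(27) = 1/27.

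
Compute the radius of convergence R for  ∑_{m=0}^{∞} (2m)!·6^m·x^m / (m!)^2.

R = 1/24

Ratio test: |a_{m+1}/a_m| = (2m+1)·(2m+2)/(m+1)² · 6 → 24 as m → ∞.
Thus R = 1/(24) = 1/24.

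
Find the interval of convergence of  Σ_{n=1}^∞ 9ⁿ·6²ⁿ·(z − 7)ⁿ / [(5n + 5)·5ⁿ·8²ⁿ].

[487/81, 647/81)

Ratio test: |a_{n+1}/a_n| = [(5n + 5)/(5(n+1) + 5)] · 9·36/(5·64) → 81/80 as n → ∞.
The series converges when 81/80 · |z − 7| < 1, giving R = 80/81.
Endpoint z = 647/81: the terms behave like c/n; limit comparison with the harmonic series gives divergence.
Check z = 487/81: an alternating series whose terms decrease to 0 in absolute value, so it converges by the Leibniz criterion.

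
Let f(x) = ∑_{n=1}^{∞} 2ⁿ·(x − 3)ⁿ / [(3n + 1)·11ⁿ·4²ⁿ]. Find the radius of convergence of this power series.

R = 88

Ratio test: |a_{n+1}/a_n| = [(3n + 1)/(3(n+1) + 1)] · 2/(11·16) → 1/88 as n → ∞.
Hence the series converges for |x − 3| < 1/(1/88) = 88, so the radius of convergence is 88.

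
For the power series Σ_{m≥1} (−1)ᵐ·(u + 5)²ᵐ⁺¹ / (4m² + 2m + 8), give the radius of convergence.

R = 1

Ratio test: |a_{m+1}/a_m| = (4m² + 2m + 8)/(4(m+1)² + 2(m+1) + 8) → 1 as m → ∞.
Since the exponent of (u + 5) increases by 2 each term, convergence requires |u + 5|² < 1, hence R = 1.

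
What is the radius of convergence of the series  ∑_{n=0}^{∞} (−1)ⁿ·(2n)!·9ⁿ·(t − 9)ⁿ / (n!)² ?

R = 1/36

By the ratio test, |a_{n+1}/a_n| = (2n+1)·(2n+2)/(n+1)² · 9 → 36.
The series converges when 36 · |t − 9| < 1, giving R = 1/36.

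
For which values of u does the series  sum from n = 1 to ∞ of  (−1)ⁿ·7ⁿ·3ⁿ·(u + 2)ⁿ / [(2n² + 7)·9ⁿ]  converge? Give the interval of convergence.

[-17/7, -11/7]

By the ratio test, |a_{n+1}/a_n| = [(2n² + 7)/(2(n+1)² + 7)] · 7·3/9 → 7/3.
The series converges when 7/3 · |u + 2| < 1, giving R = 3/7.
When u = -11/7, absolute convergence follows by limit comparison with Σ 1/n².
Check u = -17/7: the terms are on the order of 1/n², so the series converges absolutely by comparison with the p-series (p = 2 > 1).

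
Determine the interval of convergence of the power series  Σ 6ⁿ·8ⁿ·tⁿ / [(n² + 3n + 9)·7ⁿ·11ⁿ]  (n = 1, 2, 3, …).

Apply the ratio test: |a_{n+1}| / |a_n| = [(n² + 3n + 9)/((n+1)² + 3(n+1) + 9)] · 6·8/(7·11), which tends to 48/77 as n → ∞.
Hence the series converges for |t| < 1/(48/77) = 77/48, so the radius of convergence is 77/48.
Endpoint t = 77/48: the terms are on the order of 1/n², so the series converges absolutely by comparison with the p-series (p = 2 > 1).
Endpoint t = -77/48: the series is dominated by a constant times Σ 1/n², which converges (p = 2 > 1).

[-77/48, 77/48]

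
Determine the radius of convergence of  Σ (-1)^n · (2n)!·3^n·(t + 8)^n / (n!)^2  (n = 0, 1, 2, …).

R = 1/12

By the ratio test, |a_{n+1}/a_n| = (2n+1)·(2n+2)/(n+1)² · 3 → 12.
The series converges when 12 · |t + 8| < 1, giving R = 1/12.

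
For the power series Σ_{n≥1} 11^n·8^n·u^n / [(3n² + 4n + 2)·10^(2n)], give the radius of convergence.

Apply the ratio test: |a_{n+1}| / |a_n| = [(3n² + 4n + 2)/(3(n+1)² + 4(n+1) + 2)] · 11·8/100, which tends to 22/25 as n → ∞.
Thus R = 1/(22/25) = 25/22.

R = 25/22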